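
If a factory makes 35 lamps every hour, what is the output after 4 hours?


Production rate: 35 lamps per hour
Time: 4 hours
Total: 35 x 4 = 140 lamps

140 lamps


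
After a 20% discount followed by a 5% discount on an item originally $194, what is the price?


First discount:
20% of $194 = $38.80
Price after first discount:
$194 - $38.80 = $155.20
Second discount:
5% of $155.20 = $7.76
Final price:
$155.20 - $7.76 = $147.44

$147.44


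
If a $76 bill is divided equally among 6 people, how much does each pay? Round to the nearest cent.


Total bill: $76
Number of people: 6
Each pays: $76 / 6 = $12.6666... ≈ $12.67

$12.67


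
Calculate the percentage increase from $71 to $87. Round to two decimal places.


Find the absolute change:
|87 - 71| = 16
Divide by original and multiply by 100:
16 / 71 x 100 = 22.5352...% ≈ 22.54%

22.54%


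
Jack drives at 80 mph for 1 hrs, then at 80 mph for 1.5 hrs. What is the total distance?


Leg 1 distance:
80 x 1 = 80 miles
Leg 2 distance:
80 x 1.5 = 120 miles
Total distance:
80 + 120 = 200 miles

200 miles


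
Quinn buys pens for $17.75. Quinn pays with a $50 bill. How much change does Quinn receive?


Start with the amount paid:
$50
Subtract the price:
$50 - $17.75 = $32.25

$32.25


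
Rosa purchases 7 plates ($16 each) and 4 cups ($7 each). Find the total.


Cost of plates:
7 x $16 = $112
Cost of cups:
4 x $7 = $28
Add both:
$112 + $28 = $140

$140


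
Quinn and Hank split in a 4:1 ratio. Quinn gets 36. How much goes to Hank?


Find the multiplier:
36 / 4 = 9
Apply to Hank's share:
1 x 9 = 9

9


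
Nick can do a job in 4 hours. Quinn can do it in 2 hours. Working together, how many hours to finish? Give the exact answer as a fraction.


Nick's rate: 1/4 of the job per hour
Quinn's rate: 1/2 of the job per hour
Combined rate: 1/4 + 1/2 = 3/4 per hour
Time = 1 / (3/4) = 4/3 hours (≈ 1.33 hours)

4/3 hours


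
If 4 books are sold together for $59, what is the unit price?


Total cost: $59
Number of items: 4
Unit price: $59 / 4 = $14.75

$14.75


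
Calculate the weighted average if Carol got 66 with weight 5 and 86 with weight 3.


Weighted sum:
5 x 66 + 3 x 86 = 588
Total weight:
5 + 3 = 8
Weighted average:
588 / 8 = 73.5

73.5


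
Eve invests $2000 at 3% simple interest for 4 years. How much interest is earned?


Use the formula I = P x R x T / 100
P x R x T = 2000 x 3 x 4 = 24000
I = 24000 / 100 = $240

$240


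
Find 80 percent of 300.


Convert percentage to decimal:
80% = 0.8
Multiply:
300 x 0.8 = 240

240


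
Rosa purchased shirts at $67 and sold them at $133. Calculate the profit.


Selling price = $133
Cost price = $67
Profit = selling price - cost price:
Profit = $133 - $67 = $66

$66


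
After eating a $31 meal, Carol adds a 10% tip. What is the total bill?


Calculate the tip:
10% of $31 = $3.10
Add tip to meal cost:
$31 + $3.10 = $34.10

$34.10


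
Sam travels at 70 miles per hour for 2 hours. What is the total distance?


Use the formula: distance = speed x time
Speed = 70 mph, Time = 2 hours
70 x 2 = 140 miles

140 miles


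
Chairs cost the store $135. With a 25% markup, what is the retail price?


Calculate the markup amount:
25% of $135 = $33.75
Add to cost:
$135 + $33.75 = $168.75

$168.75


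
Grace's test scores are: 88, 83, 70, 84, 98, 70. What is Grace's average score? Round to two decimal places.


Add the scores:
88 + 83 + 70 + 84 + 98 + 70 = 493
Divide by the number of tests:
493 / 6 = 82.1666... ≈ 82.17

82.17


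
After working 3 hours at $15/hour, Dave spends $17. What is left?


Calculate earnings:
3 x $15 = $45
Subtract spending:
$45 - $17 = $28

$28


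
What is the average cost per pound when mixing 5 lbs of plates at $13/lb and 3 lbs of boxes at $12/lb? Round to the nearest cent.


Cost of plates:
5 x $13 = $65
Cost of boxes:
3 x $12 = $36
Total cost: $65 + $36 = $101
Total weight: 8 lbs
Average: $101 / 8 = $12.625 ≈ $12.63/lb

$12.63/lb


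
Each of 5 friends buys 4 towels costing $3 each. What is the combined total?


Cost per person:
4 x $3 = $12
Group total:
5 x $12 = $60

$60


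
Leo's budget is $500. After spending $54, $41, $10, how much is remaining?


Add up expenses:
$54 + $41 + $10 = $105
Subtract from budget:
$500 - $105 = $395

$395


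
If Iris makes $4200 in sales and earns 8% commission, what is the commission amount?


Convert rate to decimal:
8% = 0.08
Multiply by sales:
$4200 x 0.08 = $336

$336


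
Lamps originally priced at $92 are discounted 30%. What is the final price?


Calculate the discount amount:
30% of $92 = $27.60
Subtract from original:
$92 - $27.60 = $64.40

$64.40


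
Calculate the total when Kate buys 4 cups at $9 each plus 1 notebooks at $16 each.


Cost of cups:
4 x $9 = $36
Cost of notebooks:
1 x $16 = $16
Add both:
$36 + $16 = $52

$52


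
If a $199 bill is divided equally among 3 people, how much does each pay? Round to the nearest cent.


Total bill: $199
Number of people: 3
Each pays: $199 / 3 = $66.3333... ≈ $66.33

$66.33


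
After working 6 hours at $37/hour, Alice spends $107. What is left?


Calculate earnings:
6 x $37 = $222
Subtract spending:
$222 - $107 = $115

$115


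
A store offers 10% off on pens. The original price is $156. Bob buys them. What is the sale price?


Calculate the discount amount:
10% of $156 = $15.60
Subtract from original:
$156 - $15.60 = $140.40

$140.40


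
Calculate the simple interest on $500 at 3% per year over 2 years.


Use the formula I = P x R x T / 100
P x R x T = 500 x 3 x 2 = 3000
I = 3000 / 100 = $30

$30


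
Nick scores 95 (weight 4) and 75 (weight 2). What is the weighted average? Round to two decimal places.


Weighted sum:
4 x 95 + 2 x 75 = 530
Total weight:
4 + 2 = 6
Weighted average:
530 / 6 = 88.3333... ≈ 88.33

88.33


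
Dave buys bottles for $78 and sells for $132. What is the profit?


Selling price = $132
Cost price = $78
Profit = selling price - cost price:
Profit = $132 - $78 = $54

$54


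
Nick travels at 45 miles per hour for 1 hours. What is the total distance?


Use the formula: distance = speed x time
Speed = 45 mph, Time = 1 hours
45 x 1 = 45 miles

45 miles


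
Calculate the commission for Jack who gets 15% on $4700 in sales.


Convert rate to decimal:
15% = 0.15
Multiply by sales:
$4700 x 0.15 = $705

$705


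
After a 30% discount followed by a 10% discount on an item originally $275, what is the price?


First discount:
30% of $275 = $82.50
Price after first discount:
$275 - $82.50 = $192.50
Second discount:
10% of $192.50 = $19.25
Final price:
$192.50 - $19.25 = $173.25

$173.25


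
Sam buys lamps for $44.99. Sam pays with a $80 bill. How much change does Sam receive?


Start with the amount paid:
$80
Subtract the price:
$80 - $44.99 = $35.01

$35.01


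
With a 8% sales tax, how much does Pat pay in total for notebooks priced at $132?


Calculate the tax:
8% of $132 = $10.56
Add tax to price:
$132 + $10.56 = $142.56

$142.56


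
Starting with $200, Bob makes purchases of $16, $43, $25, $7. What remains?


Add up expenses:
$16 + $43 + $25 + $7 = $91
Subtract from budget:
$200 - $91 = $109

$109


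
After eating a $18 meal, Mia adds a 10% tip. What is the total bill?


Calculate the tip:
10% of $18 = $1.80
Add tip to meal cost:
$18 + $1.80 = $19.80

$19.80


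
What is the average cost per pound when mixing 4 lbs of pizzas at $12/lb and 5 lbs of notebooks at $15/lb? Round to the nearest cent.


Cost of pizzas:
4 x $12 = $48
Cost of notebooks:
5 x $15 = $75
Total cost: $48 + $75 = $123
Total weight: 9 lbs
Average: $123 / 9 = $13.6666... ≈ $13.67/lb

$13.67/lb


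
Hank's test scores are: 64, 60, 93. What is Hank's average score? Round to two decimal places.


Add the scores:
64 + 60 + 93 = 217
Divide by the number of tests:
217 / 3 = 72.3333... ≈ 72.33

72.33


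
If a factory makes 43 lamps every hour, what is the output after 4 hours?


Production rate: 43 lamps per hour
Time: 4 hours
Total: 43 x 4 = 172 lamps

172 lamps


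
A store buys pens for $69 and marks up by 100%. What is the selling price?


Calculate the markup amount:
100% of $69 = $69
Add to cost:
$69 + $69 = $138

$138


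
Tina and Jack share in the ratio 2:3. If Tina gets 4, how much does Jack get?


Find the multiplier:
4 / 2 = 2
Apply to Jack's share:
3 x 2 = 6

6


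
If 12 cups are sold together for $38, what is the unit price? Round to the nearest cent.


Total cost: $38
Number of items: 12
Unit price: $38 / 12 = $3.1666... ≈ $3.17

$3.17


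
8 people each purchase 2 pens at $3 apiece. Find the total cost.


Cost per person:
2 x $3 = $6
Group total:
8 x $6 = $48

$48


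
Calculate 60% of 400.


Convert percentage to decimal:
60% = 0.6
Multiply:
400 x 0.6 = 240

240


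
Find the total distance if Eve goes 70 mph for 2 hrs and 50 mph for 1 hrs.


Leg 1 distance:
70 x 2 = 140 miles
Leg 2 distance:
50 x 1 = 50 miles
Total distance:
140 + 50 = 190 miles

190 miles


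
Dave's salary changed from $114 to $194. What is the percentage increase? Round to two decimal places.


Find the absolute change:
|194 - 114| = 80
Divide by original and multiply by 100:
80 / 114 x 100 = 70.1754...% ≈ 70.18%

70.18%


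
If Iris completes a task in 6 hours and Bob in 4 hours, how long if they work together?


Iris's rate: 1/6 of the job per hour
Bob's rate: 1/4 of the job per hour
Combined rate: 1/6 + 1/4 = 5/12 per hour
Time = 1 / (5/12) = 12/5 = 2.4 hours

2.4 hours


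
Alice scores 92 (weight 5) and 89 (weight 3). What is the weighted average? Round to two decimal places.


Weighted sum:
5 x 92 + 3 x 89 = 727
Total weight:
5 + 3 = 8
Weighted average:
727 / 8 = 90.875 ≈ 90.88

90.88


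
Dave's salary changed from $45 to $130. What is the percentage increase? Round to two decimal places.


Find the absolute change:
|130 - 45| = 85
Divide by original and multiply by 100:
85 / 45 x 100 = 188.8888...% ≈ 188.89%

188.89%


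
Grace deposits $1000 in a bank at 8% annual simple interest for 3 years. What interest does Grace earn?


Use the formula I = P x R x T / 100
P x R x T = 1000 x 8 x 3 = 24000
I = 24000 / 100 = $240

$240


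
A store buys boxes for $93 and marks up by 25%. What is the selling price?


Calculate the markup amount:
25% of $93 = $23.25
Add to cost:
$93 + $23.25 = $116.25

$116.25


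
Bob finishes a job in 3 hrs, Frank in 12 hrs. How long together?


Bob's rate: 1/3 of the job per hour
Frank's rate: 1/12 of the job per hour
Combined rate: 1/3 + 1/12 = 5/12 per hour
Time = 1 / (5/12) = 12/5 = 2.4 hours

2.4 hours


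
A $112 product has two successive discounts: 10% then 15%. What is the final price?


First discount:
10% of $112 = $11.20
Price after first discount:
$112 - $11.20 = $100.80
Second discount:
15% of $100.80 = $15.12
Final price:
$100.80 - $15.12 = $85.68

$85.68


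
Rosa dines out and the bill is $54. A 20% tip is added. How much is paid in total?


Calculate the tip:
20% of $54 = $10.80
Add tip to meal cost:
$54 + $10.80 = $64.80

$64.80


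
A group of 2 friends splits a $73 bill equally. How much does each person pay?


Total bill: $73
Number of people: 2
Each pays: $73 / 2 = $36.50

$36.50


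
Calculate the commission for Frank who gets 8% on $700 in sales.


Convert rate to decimal:
8% = 0.08
Multiply by sales:
$700 x 0.08 = $56

$56


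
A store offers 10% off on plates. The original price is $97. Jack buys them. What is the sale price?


Calculate the discount amount:
10% of $97 = $9.70
Subtract from original:
$97 - $9.70 = $87.30

$87.30


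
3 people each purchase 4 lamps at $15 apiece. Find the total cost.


Cost per person:
4 x $15 = $60
Group total:
3 x $60 = $180

$180


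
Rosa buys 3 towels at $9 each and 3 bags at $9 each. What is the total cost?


Cost of towels:
3 x $9 = $27
Cost of bags:
3 x $9 = $27
Add both:
$27 + $27 = $54

$54


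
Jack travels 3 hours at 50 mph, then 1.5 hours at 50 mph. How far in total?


Leg 1 distance:
50 x 3 = 150 miles
Leg 2 distance:
50 x 1.5 = 75 miles
Total distance:
150 + 75 = 225 miles

225 miles


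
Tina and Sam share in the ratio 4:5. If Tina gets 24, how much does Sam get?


Find the multiplier:
24 / 4 = 6
Apply to Sam's share:
5 x 6 = 30

30


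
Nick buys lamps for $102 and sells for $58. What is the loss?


Selling price = $58
Cost price = $102
Loss = cost price - selling price:
Loss = $102 - $58 = $44

$44


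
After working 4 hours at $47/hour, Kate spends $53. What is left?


Calculate earnings:
4 x $47 = $188
Subtract spending:
$188 - $53 = $135

$135


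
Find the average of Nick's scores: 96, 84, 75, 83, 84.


Add the scores:
96 + 84 + 75 + 83 + 84 = 422
Divide by the number of tests:
422 / 5 = 84.4

84.4


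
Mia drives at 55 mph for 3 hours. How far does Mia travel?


Use the formula: distance = speed x time
Speed = 55 mph, Time = 3 hours
55 x 3 = 165 miles

165 miles


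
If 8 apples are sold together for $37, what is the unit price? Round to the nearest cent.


Total cost: $37
Number of items: 8
Unit price: $37 / 8 = $4.625 ≈ $4.63

$4.63


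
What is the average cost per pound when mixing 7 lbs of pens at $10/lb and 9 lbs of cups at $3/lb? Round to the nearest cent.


Cost of pens:
7 x $10 = $70
Cost of cups:
9 x $3 = $27
Total cost: $70 + $27 = $97
Total weight: 16 lbs
Average: $97 / 16 = $6.0625 ≈ $6.06/lb

$6.06/lb


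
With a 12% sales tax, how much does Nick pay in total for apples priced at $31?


Calculate the tax:
12% of $31 = $3.72
Add tax to price:
$31 + $3.72 = $34.72

$34.72


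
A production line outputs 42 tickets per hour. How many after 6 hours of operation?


Production rate: 42 tickets per hour
Time: 6 hours
Total: 42 x 6 = 252 tickets

252 tickets


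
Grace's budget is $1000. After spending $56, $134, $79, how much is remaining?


Add up expenses:
$56 + $134 + $79 = $269
Subtract from budget:
$1000 - $269 = $731

$731


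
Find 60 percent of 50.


Convert percentage to decimal:
60% = 0.6
Multiply:
50 x 0.6 = 30

30


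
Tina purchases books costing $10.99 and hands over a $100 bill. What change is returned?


Start with the amount paid:
$100
Subtract the price:
$100 - $10.99 = $89.01

$89.01


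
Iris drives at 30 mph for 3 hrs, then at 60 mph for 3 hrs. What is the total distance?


Leg 1 distance:
30 x 3 = 90 miles
Leg 2 distance:
60 x 3 = 180 miles
Total distance:
90 + 180 = 270 miles

270 miles


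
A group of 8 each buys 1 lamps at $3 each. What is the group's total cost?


Cost per person:
1 x $3 = $3
Group total:
8 x $3 = $24

$24


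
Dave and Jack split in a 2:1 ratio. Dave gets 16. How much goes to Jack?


Find the multiplier:
16 / 2 = 8
Apply to Jack's share:
1 x 8 = 8

8


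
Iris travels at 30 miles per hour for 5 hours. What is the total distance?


Use the formula: distance = speed x time
Speed = 30 mph, Time = 5 hours
30 x 5 = 150 miles

150 miles


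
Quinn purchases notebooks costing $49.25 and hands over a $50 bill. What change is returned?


Start with the amount paid:
$50
Subtract the price:
$50 - $49.25 = $0.75

$0.75


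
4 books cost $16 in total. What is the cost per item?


Total cost: $16
Number of items: 4
Unit price: $16 / 4 = $4

$4


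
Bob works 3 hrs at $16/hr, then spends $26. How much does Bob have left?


Calculate earnings:
3 x $16 = $48
Subtract spending:
$48 - $26 = $22

$22


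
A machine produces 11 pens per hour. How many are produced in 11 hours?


Production rate: 11 pens per hour
Time: 11 hours
Total: 11 x 11 = 121 pens

121 pens


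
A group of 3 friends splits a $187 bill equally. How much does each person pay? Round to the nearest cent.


Total bill: $187
Number of people: 3
Each pays: $187 / 3 = $62.3333... ≈ $62.33

$62.33


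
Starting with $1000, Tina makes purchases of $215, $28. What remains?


Add up expenses:
$215 + $28 = $243
Subtract from budget:
$1000 - $243 = $757

$757


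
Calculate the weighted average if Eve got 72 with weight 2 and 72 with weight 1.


Weighted sum:
2 x 72 + 1 x 72 = 216
Total weight:
2 + 1 = 3
Weighted average:
216 / 3 = 72

72


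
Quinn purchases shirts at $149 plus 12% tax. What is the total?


Calculate the tax:
12% of $149 = $17.88
Add tax to price:
$149 + $17.88 = $166.88

$166.88


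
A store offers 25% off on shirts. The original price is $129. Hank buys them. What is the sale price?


Calculate the discount amount:
25% of $129 = $32.25
Subtract from original:
$129 - $32.25 = $96.75

$96.75


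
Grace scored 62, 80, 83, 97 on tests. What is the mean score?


Add the scores:
62 + 80 + 83 + 97 = 322
Divide by the number of tests:
322 / 4 = 80.5

80.5


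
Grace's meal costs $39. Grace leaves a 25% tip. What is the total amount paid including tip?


Calculate the tip:
25% of $39 = $9.75
Add tip to meal cost:
$39 + $9.75 = $48.75

$48.75


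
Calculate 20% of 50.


Convert percentage to decimal:
20% = 0.2
Multiply:
50 x 0.2 = 10

10


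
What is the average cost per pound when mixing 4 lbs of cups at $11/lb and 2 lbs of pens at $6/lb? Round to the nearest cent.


Cost of cups:
4 x $11 = $44
Cost of pens:
2 x $6 = $12
Total cost: $44 + $12 = $56
Total weight: 6 lbs
Average: $56 / 6 = $9.3333... ≈ $9.33/lb

$9.33/lb


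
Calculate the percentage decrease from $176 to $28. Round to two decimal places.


Find the absolute change:
|28 - 176| = 148
Divide by original and multiply by 100:
148 / 176 x 100 = 84.0909...% ≈ 84.09%

84.09%


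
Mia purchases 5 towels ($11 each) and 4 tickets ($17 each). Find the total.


Cost of towels:
5 x $11 = $55
Cost of tickets:
4 x $17 = $68
Add both:
$55 + $68 = $123

$123


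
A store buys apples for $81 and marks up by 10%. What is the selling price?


Calculate the markup amount:
10% of $81 = $8.10
Add to cost:
$81 + $8.10 = $89.10

$89.10


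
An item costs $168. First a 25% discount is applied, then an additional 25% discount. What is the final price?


First discount:
25% of $168 = $42
Price after first discount:
$168 - $42 = $126
Second discount:
25% of $126 = $31.50
Final price:
$126 - $31.50 = $94.50

$94.50


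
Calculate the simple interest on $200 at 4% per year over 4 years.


Use the formula I = P x R x T / 100
P x R x T = 200 x 4 x 4 = 3200
I = 3200 / 100 = $32

$32


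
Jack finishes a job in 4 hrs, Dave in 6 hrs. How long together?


Jack's rate: 1/4 of the job per hour
Dave's rate: 1/6 of the job per hour
Combined rate: 1/4 + 1/6 = 5/12 per hour
Time = 1 / (5/12) = 12/5 = 2.4 hours

2.4 hours


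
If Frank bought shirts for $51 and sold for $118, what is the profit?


Selling price = $118
Cost price = $51
Profit = selling price - cost price:
Profit = $118 - $51 = $67

$67


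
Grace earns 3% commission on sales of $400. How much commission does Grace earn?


Convert rate to decimal:
3% = 0.03
Multiply by sales:
$400 x 0.03 = $12

$12


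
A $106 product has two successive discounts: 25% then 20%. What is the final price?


First discount:
25% of $106 = $26.50
Price after first discount:
$106 - $26.50 = $79.50
Second discount:
20% of $79.50 = $15.90
Final price:
$79.50 - $15.90 = $63.60

$63.60


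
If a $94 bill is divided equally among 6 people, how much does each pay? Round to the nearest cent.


Total bill: $94
Number of people: 6
Each pays: $94 / 6 = $15.6666... ≈ $15.67

$15.67


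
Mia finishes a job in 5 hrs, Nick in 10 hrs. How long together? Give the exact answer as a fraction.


Mia's rate: 1/5 of the job per hour
Nick's rate: 1/10 of the job per hour
Combined rate: 1/5 + 1/10 = 3/10 per hour
Time = 1 / (3/10) = 10/3 hours (≈ 3.33 hours)

10/3 hours


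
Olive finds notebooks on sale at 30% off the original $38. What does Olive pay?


Calculate the discount amount:
30% of $38 = $11.40
Subtract from original:
$38 - $11.40 = $26.60

$26.60


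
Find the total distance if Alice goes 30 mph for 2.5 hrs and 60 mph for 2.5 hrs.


Leg 1 distance:
30 x 2.5 = 75 miles
Leg 2 distance:
60 x 2.5 = 150 miles
Total distance:
75 + 150 = 225 miles

225 miles


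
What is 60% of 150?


Convert percentage to decimal:
60% = 0.6
Multiply:
150 x 0.6 = 90

90


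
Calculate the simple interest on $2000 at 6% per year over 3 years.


Use the formula I = P x R x T / 100
P x R x T = 2000 x 6 x 3 = 36000
I = 36000 / 100 = $360

$360


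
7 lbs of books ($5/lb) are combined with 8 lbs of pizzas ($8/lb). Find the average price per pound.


Cost of books:
7 x $5 = $35
Cost of pizzas:
8 x $8 = $64
Total cost: $35 + $64 = $99
Total weight: 15 lbs
Average: $99 / 15 = $6.60/lb

$6.60/lb


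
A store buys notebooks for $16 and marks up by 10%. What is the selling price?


Calculate the markup amount:
10% of $16 = $1.60
Add to cost:
$16 + $1.60 = $17.60

$17.60


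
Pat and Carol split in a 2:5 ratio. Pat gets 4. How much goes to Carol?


Find the multiplier:
4 / 2 = 2
Apply to Carol's share:
5 x 2 = 10

10


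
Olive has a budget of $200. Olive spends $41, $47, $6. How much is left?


Add up expenses:
$41 + $47 + $6 = $94
Subtract from budget:
$200 - $94 = $106

$106


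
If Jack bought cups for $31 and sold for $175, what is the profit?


Selling price = $175
Cost price = $31
Profit = selling price - cost price:
Profit = $175 - $31 = $144

$144


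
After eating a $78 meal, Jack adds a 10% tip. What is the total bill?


Calculate the tip:
10% of $78 = $7.80
Add tip to meal cost:
$78 + $7.80 = $85.80

$85.80


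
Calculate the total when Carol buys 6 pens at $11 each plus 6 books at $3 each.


Cost of pens:
6 x $11 = $66
Cost of books:
6 x $3 = $18
Add both:
$66 + $18 = $84

$84


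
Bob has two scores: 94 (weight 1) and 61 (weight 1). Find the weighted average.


Weighted sum:
1 x 94 + 1 x 61 = 155
Total weight:
1 + 1 = 2
Weighted average:
155 / 2 = 77.5

77.5


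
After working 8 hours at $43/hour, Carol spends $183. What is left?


Calculate earnings:
8 x $43 = $344
Subtract spending:
$344 - $183 = $161

$161


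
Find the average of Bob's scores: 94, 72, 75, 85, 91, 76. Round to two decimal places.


Add the scores:
94 + 72 + 75 + 85 + 91 + 76 = 493
Divide by the number of tests:
493 / 6 = 82.1666... ≈ 82.17

82.17


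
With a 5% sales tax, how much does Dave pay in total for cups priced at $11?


Calculate the tax:
5% of $11 = $0.55
Add tax to price:
$11 + $0.55 = $11.55

$11.55


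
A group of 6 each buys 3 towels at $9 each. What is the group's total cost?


Cost per person:
3 x $9 = $27
Group total:
6 x $27 = $162

$162


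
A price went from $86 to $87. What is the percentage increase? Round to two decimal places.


Find the absolute change:
|87 - 86| = 1
Divide by original and multiply by 100:
1 / 86 x 100 = 1.1627...% ≈ 1.16%

1.16%


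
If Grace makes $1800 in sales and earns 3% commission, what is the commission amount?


Convert rate to decimal:
3% = 0.03
Multiply by sales:
$1800 x 0.03 = $54

$54


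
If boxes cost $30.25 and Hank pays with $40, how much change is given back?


Start with the amount paid:
$40
Subtract the price:
$40 - $30.25 = $9.75

$9.75


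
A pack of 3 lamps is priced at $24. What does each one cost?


Total cost: $24
Number of items: 3
Unit price: $24 / 3 = $8

$8


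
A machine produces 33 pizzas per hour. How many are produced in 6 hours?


Production rate: 33 pizzas per hour
Time: 6 hours
Total: 33 x 6 = 198 pizzas

198 pizzas


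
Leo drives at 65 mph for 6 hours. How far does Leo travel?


Use the formula: distance = speed x time
Speed = 65 mph, Time = 6 hours
65 x 6 = 390 miles

390 miles


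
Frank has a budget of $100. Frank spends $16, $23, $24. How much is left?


Add up expenses:
$16 + $23 + $24 = $63
Subtract from budget:
$100 - $63 = $37

$37


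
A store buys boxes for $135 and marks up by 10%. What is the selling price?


Calculate the markup amount:
10% of $135 = $13.50
Add to cost:
$135 + $13.50 = $148.50

$148.50


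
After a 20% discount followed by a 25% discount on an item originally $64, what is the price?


First discount:
20% of $64 = $12.80
Price after first discount:
$64 - $12.80 = $51.20
Second discount:
25% of $51.20 = $12.80
Final price:
$51.20 - $12.80 = $38.40

$38.40


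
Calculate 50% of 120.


Convert percentage to decimal:
50% = 0.5
Multiply:
120 x 0.5 = 60

60


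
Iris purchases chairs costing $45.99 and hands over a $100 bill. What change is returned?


Start with the amount paid:
$100
Subtract the price:
$100 - $45.99 = $54.01

$54.01


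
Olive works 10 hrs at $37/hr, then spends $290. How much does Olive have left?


Calculate earnings:
10 x $37 = $370
Subtract spending:
$370 - $290 = $80

$80


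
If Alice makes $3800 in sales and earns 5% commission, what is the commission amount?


Convert rate to decimal:
5% = 0.05
Multiply by sales:
$3800 x 0.05 = $190

$190


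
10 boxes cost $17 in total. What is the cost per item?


Total cost: $17
Number of items: 10
Unit price: $17 / 10 = $1.70

$1.70


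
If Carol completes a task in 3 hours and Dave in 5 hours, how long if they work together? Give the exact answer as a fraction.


Carol's rate: 1/3 of the job per hour
Dave's rate: 1/5 of the job per hour
Combined rate: 1/3 + 1/5 = 8/15 per hour
Time = 1 / (8/15) = 15/8 hours (≈ 1.88 hours)

15/8 hours


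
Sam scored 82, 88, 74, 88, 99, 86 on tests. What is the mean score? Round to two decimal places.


Add the scores:
82 + 88 + 74 + 88 + 99 + 86 = 517
Divide by the number of tests:
517 / 6 = 86.1666... ≈ 86.17

86.17


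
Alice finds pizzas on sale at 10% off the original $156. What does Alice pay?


Calculate the discount amount:
10% of $156 = $15.60
Subtract from original:
$156 - $15.60 = $140.40

$140.40


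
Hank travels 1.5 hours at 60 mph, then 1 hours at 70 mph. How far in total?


Leg 1 distance:
60 x 1.5 = 90 miles
Leg 2 distance:
70 x 1 = 70 miles
Total distance:
90 + 70 = 160 miles

160 miles


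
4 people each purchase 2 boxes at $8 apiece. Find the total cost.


Cost per person:
2 x $8 = $16
Group total:
4 x $16 = $64

$64


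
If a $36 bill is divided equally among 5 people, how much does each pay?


Total bill: $36
Number of people: 5
Each pays: $36 / 5 = $7.20

$7.20


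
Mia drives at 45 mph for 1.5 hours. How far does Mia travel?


Use the formula: distance = speed x time
Speed = 45 mph, Time = 1.5 hours
45 x 1.5 = 67.5 miles

67.5 miles


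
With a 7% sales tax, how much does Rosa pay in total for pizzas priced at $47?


Calculate the tax:
7% of $47 = $3.29
Add tax to price:
$47 + $3.29 = $50.29

$50.29


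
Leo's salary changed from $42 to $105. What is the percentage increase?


Find the absolute change:
|105 - 42| = 63
Divide by original and multiply by 100:
63 / 42 x 100 = 150%

150%


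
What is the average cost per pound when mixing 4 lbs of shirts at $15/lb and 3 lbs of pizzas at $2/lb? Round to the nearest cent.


Cost of shirts:
4 x $15 = $60
Cost of pizzas:
3 x $2 = $6
Total cost: $60 + $6 = $66
Total weight: 7 lbs
Average: $66 / 7 = $9.4285... ≈ $9.43/lb

$9.43/lb


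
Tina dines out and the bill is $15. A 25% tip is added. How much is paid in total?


Calculate the tip:
25% of $15 = $3.75
Add tip to meal cost:
$15 + $3.75 = $18.75

$18.75


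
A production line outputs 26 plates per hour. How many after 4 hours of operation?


Production rate: 26 plates per hour
Time: 4 hours
Total: 26 x 4 = 104 plates

104 plates


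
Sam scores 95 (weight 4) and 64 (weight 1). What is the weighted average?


Weighted sum:
4 x 95 + 1 x 64 = 444
Total weight:
4 + 1 = 5
Weighted average:
444 / 5 = 88.8

88.8


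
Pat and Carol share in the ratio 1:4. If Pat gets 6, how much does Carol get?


Find the multiplier:
6 / 1 = 6
Apply to Carol's share:
4 x 6 = 24

24


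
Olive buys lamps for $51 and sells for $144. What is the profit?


Selling price = $144
Cost price = $51
Profit = selling price - cost price:
Profit = $144 - $51 = $93

$93


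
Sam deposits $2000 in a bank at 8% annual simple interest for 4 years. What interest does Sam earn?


Use the formula I = P x R x T / 100
P x R x T = 2000 x 8 x 4 = 64000
I = 64000 / 100 = $640

$640


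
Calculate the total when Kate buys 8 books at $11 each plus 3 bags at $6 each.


Cost of books:
8 x $11 = $88
Cost of bags:
3 x $6 = $18
Add both:
$88 + $18 = $106

$106


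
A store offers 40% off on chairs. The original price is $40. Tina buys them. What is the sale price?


Calculate the discount amount:
40% of $40 = $16
Subtract from original:
$40 - $16 = $24

$24


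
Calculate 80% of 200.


Convert percentage to decimal:
80% = 0.8
Multiply:
200 x 0.8 = 160

160


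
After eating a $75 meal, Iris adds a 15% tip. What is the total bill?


Calculate the tip:
15% of $75 = $11.25
Add tip to meal cost:
$75 + $11.25 = $86.25

$86.25


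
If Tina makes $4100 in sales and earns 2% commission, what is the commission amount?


Convert rate to decimal:
2% = 0.02
Multiply by sales:
$4100 x 0.02 = $82

$82


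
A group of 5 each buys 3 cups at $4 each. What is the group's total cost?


Cost per person:
3 x $4 = $12
Group total:
5 x $12 = $60

$60


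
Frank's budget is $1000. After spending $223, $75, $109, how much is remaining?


Add up expenses:
$223 + $75 + $109 = $407
Subtract from budget:
$1000 - $407 = $593

$593


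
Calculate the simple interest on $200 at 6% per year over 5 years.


Use the formula I = P x R x T / 100
P x R x T = 200 x 6 x 5 = 6000
I = 6000 / 100 = $60

$60


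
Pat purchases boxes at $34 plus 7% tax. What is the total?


Calculate the tax:
7% of $34 = $2.38
Add tax to price:
$34 + $2.38 = $36.38

$36.38


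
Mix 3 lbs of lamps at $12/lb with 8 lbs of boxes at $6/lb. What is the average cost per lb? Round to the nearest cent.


Cost of lamps:
3 x $12 = $36
Cost of boxes:
8 x $6 = $48
Total cost: $36 + $48 = $84
Total weight: 11 lbs
Average: $84 / 11 = $7.6363... ≈ $7.64/lb

$7.64/lb


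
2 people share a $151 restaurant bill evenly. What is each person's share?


Total bill: $151
Number of people: 2
Each pays: $151 / 2 = $75.50

$75.50


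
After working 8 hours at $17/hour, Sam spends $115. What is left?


Calculate earnings:
8 x $17 = $136
Subtract spending:
$136 - $115 = $21

$21


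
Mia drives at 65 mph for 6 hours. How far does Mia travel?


Use the formula: distance = speed x time
Speed = 65 mph, Time = 6 hours
65 x 6 = 390 miles

390 miles


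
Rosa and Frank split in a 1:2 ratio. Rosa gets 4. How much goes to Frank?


Find the multiplier:
4 / 1 = 4
Apply to Frank's share:
2 x 4 = 8

8


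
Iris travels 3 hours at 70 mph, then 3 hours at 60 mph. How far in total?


Leg 1 distance:
70 x 3 = 210 miles
Leg 2 distance:
60 x 3 = 180 miles
Total distance:
210 + 180 = 390 miles

390 miles


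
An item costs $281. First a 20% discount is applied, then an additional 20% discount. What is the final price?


First discount:
20% of $281 = $56.20
Price after first discount:
$281 - $56.20 = $224.80
Second discount:
20% of $224.80 = $44.96
Final price:
$224.80 - $44.96 = $179.84

$179.84


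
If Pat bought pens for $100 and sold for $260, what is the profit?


Selling price = $260
Cost price = $100
Profit = selling price - cost price:
Profit = $260 - $100 = $160

$160


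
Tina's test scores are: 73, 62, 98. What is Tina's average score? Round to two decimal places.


Add the scores:
73 + 62 + 98 = 233
Divide by the number of tests:
233 / 3 = 77.6666... ≈ 77.67

77.67


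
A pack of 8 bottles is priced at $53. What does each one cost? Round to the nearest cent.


Total cost: $53
Number of items: 8
Unit price: $53 / 8 = $6.625 ≈ $6.63

$6.63


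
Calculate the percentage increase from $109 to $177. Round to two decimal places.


Find the absolute change:
|177 - 109| = 68
Divide by original and multiply by 100:
68 / 109 x 100 = 62.3853...% ≈ 62.39%

62.39%


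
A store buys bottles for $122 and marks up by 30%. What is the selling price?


Calculate the markup amount:
30% of $122 = $36.60
Add to cost:
$122 + $36.60 = $158.60

$158.60


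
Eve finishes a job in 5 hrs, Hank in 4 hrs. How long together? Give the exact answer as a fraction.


Eve's rate: 1/5 of the job per hour
Hank's rate: 1/4 of the job per hour
Combined rate: 1/5 + 1/4 = 9/20 per hour
Time = 1 / (9/20) = 20/9 hours (≈ 2.22 hours)

20/9 hours


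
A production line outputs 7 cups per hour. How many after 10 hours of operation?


Production rate: 7 cups per hour
Time: 10 hours
Total: 7 x 10 = 70 cups

70 cups


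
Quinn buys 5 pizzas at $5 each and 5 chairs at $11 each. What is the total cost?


Cost of pizzas:
5 x $5 = $25
Cost of chairs:
5 x $11 = $55
Add both:
$25 + $55 = $80

$80


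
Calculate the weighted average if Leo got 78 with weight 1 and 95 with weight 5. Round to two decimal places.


Weighted sum:
1 x 78 + 5 x 95 = 553
Total weight:
1 + 5 = 6
Weighted average:
553 / 6 = 92.1666... ≈ 92.17

92.17


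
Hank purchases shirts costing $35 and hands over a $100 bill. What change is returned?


Start with the amount paid:
$100
Subtract the price:
$100 - $35 = $65

$65


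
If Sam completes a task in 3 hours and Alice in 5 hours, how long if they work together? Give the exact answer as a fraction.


Sam's rate: 1/3 of the job per hour
Alice's rate: 1/5 of the job per hour
Combined rate: 1/3 + 1/5 = 8/15 per hour
Time = 1 / (8/15) = 15/8 hours (≈ 1.88 hours)

15/8 hours


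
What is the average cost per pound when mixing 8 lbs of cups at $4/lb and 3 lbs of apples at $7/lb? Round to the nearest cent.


Cost of cups:
8 x $4 = $32
Cost of apples:
3 x $7 = $21
Total cost: $32 + $21 = $53
Total weight: 11 lbs
Average: $53 / 11 = $4.8181... ≈ $4.82/lb

$4.82/lb


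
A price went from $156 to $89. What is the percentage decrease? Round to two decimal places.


Find the absolute change:
|89 - 156| = 67
Divide by original and multiply by 100:
67 / 156 x 100 = 42.9487...% ≈ 42.95%

42.95%


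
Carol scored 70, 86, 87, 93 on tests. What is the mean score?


Add the scores:
70 + 86 + 87 + 93 = 336
Divide by the number of tests:
336 / 4 = 84

84


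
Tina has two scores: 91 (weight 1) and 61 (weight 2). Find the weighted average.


Weighted sum:
1 x 91 + 2 x 61 = 213
Total weight:
1 + 2 = 3
Weighted average:
213 / 3 = 71

71


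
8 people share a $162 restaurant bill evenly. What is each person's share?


Total bill: $162
Number of people: 8
Each pays: $162 / 8 = $20.25

$20.25


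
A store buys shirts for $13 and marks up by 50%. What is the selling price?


Calculate the markup amount:
50% of $13 = $6.50
Add to cost:
$13 + $6.50 = $19.50

$19.50


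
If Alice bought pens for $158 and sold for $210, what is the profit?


Selling price = $210
Cost price = $158
Profit = selling price - cost price:
Profit = $210 - $158 = $52

$52


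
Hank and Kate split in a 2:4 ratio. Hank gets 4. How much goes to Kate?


Find the multiplier:
4 / 2 = 2
Apply to Kate's share:
4 x 2 = 8

8


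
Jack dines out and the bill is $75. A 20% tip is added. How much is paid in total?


Calculate the tip:
20% of $75 = $15
Add tip to meal cost:
$75 + $15 = $90

$90


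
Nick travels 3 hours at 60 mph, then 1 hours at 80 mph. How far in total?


Leg 1 distance:
60 x 3 = 180 miles
Leg 2 distance:
80 x 1 = 80 miles
Total distance:
180 + 80 = 260 miles

260 miles


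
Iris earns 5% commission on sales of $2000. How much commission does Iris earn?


Convert rate to decimal:
5% = 0.05
Multiply by sales:
$2000 x 0.05 = $100

$100


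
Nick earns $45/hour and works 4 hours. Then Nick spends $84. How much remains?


Calculate earnings:
4 x $45 = $180
Subtract spending:
$180 - $84 = $96

$96


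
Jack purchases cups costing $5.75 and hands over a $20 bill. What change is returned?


Start with the amount paid:
$20
Subtract the price:
$20 - $5.75 = $14.25

$14.25


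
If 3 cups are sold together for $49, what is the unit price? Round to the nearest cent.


Total cost: $49
Number of items: 3
Unit price: $49 / 3 = $16.3333... ≈ $16.33

$16.33


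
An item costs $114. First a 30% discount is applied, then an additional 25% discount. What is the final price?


First discount:
30% of $114 = $34.20
Price after first discount:
$114 - $34.20 = $79.80
Second discount:
25% of $79.80 = $19.95
Final price:
$79.80 - $19.95 = $59.85

$59.85


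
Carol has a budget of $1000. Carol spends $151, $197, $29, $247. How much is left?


Add up expenses:
$151 + $197 + $29 + $247 = $624
Subtract from budget:
$1000 - $624 = $376

$376


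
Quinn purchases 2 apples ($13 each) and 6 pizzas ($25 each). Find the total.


Cost of apples:
2 x $13 = $26
Cost of pizzas:
6 x $25 = $150
Add both:
$26 + $150 = $176

$176


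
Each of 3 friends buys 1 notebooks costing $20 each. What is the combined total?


Cost per person:
1 x $20 = $20
Group total:
3 x $20 = $60

$60


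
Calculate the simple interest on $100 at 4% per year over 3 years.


Use the formula I = P x R x T / 100
P x R x T = 100 x 4 x 3 = 1200
I = 1200 / 100 = $12

$12


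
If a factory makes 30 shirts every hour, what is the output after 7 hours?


Production rate: 30 shirts per hour
Time: 7 hours
Total: 30 x 7 = 210 shirts

210 shirts


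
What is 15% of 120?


Convert percentage to decimal:
15% = 0.15
Multiply:
120 x 0.15 = 18

18


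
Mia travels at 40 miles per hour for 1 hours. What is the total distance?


Use the formula: distance = speed x time
Speed = 40 mph, Time = 1 hours
40 x 1 = 40 miles

40 miles


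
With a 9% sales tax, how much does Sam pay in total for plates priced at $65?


Calculate the tax:
9% of $65 = $5.85
Add tax to price:
$65 + $5.85 = $70.85

$70.85


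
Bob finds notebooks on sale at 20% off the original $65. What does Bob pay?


Calculate the discount amount:
20% of $65 = $13
Subtract from original:
$65 - $13 = $52

$52


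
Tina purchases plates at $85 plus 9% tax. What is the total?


Calculate the tax:
9% of $85 = $7.65
Add tax to price:
$85 + $7.65 = $92.65

$92.65


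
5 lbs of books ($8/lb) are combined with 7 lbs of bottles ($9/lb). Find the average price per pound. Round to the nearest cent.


Cost of books:
5 x $8 = $40
Cost of bottles:
7 x $9 = $63
Total cost: $40 + $63 = $103
Total weight: 12 lbs
Average: $103 / 12 = $8.5833... ≈ $8.58/lb

$8.58/lb


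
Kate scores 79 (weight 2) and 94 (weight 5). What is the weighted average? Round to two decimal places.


Weighted sum:
2 x 79 + 5 x 94 = 628
Total weight:
2 + 5 = 7
Weighted average:
628 / 7 = 89.7142... ≈ 89.71

89.71


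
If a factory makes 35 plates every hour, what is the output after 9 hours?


Production rate: 35 plates per hour
Time: 9 hours
Total: 35 x 9 = 315 plates

315 plates


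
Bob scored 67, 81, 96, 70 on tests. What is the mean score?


Add the scores:
67 + 81 + 96 + 70 = 314
Divide by the number of tests:
314 / 4 = 78.5

78.5


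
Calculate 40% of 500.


Convert percentage to decimal:
40% = 0.4
Multiply:
500 x 0.4 = 200

200


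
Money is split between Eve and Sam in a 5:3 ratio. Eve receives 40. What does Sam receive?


Find the multiplier:
40 / 5 = 8
Apply to Sam's share:
3 x 8 = 24

24
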